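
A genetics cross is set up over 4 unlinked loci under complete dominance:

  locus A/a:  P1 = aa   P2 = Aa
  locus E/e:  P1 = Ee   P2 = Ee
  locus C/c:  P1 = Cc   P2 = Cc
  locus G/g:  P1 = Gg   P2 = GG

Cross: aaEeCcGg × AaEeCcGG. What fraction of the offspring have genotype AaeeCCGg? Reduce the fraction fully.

aaEeCcGg gametes: aECG×2, aECg×2, aEcG×2, aEcg×2, aeCG×2, aeCg×2, aecG×2, aecg×2
AaEeCcGG gametes: AECG×2, AEcG×2, AeCG×2, AecG×2, aECG×2, aEcG×2, aeCG×2, aecG×2
aaEeCcGg×AaEeCcGG grid (16·16=256): AaEECCGG=4 AaEECCGg=4 AaEECcGG=8 AaEECcGg=8 AaEEccGG=4 AaEEccGg=4 AaEeCCGG=8 AaEeCCGg=8 AaEeCcGG=16 AaEeCcGg=16 AaEeccGG=8 AaEeccGg=8 AaeeCCGG=4 AaeeCCGg=4 AaeeCcGG=8 AaeeCcGg=8 AaeeccGG=4 AaeeccGg=4 aaEECCGG=4 aaEECCGg=4 aaEECcGG=8 aaEECcGg=8 aaEEccGG=4 aaEEccGg=4 aaEeCCGG=8 aaEeCCGg=8 aaEeCcGG=16 aaEeCcGg=16 aaEeccGG=8 aaEeccGg=8 aaeeCCGG=4 aaeeCCGg=4 aaeeCcGG=8 aaeeCcGg=8 aaeeccGG=4 aaeeccGg=4
AaeeCCGg hits 4/256; gcd=4; 4÷4/256÷4 = 1/64

P(AaeeCCGg) = 1/64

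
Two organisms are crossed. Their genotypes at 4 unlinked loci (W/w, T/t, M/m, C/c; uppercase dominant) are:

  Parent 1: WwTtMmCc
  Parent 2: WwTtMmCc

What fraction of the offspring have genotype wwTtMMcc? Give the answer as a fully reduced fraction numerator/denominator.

WwTtMmCc gametes: WTMC×1, WTMc×1, WTmC×1, WTmc×1, WtMC×1, WtMc×1, WtmC×1, Wtmc×1, wTMC×1, wTMc×1, wTmC×1, wTmc×1, wtMC×1, wtMc×1, wtmC×1, wtmc×1
WwTtMmCc gametes: WTMC×1, WTMc×1, WTmC×1, WTmc×1, WtMC×1, WtMc×1, WtmC×1, Wtmc×1, wTMC×1, wTMc×1, wTmC×1, wTmc×1, wtMC×1, wtMc×1, wtmC×1, wtmc×1
WwTtMmCc×WwTtMmCc grid (16·16=256): WWTTMMCC=1 WWTTMMCc=2 WWTTMMcc=1 WWTTMmCC=2 WWTTMmCc=4 WWTTMmcc=2 WWTTmmCC=1 WWTTmmCc=2 WWTTmmcc=1 WWTtMMCC=2 WWTtMMCc=4 WWTtMMcc=2 WWTtMmCC=4 WWTtMmCc=8 WWTtMmcc=4 WWTtmmCC=2 WWTtmmCc=4 WWTtmmcc=2 WWttMMCC=1 WWttMMCc=2 WWttMMcc=1 WWttMmCC=2 WWttMmCc=4 WWttMmcc=2 WWttmmCC=1 WWttmmCc=2 WWttmmcc=1 WwTTMMCC=2 WwTTMMCc=4 WwTTMMcc=2 WwTTMmCC=4 WwTTMmCc=8 WwTTMmcc=4 WwTTmmCC=2 WwTTmmCc=4 WwTTmmcc=2 WwTtMMCC=4 WwTtMMCc=8 WwTtMMcc=4 WwTtMmCC=8 WwTtMmCc=16 WwTtMmcc=8 WwTtmmCC=4 WwTtmmCc=8 WwTtmmcc=4 WwttMMCC=2 WwttMMCc=4 WwttMMcc=2 WwttMmCC=4 WwttMmCc=8 WwttMmcc=4 WwttmmCC=2 WwttmmCc=4 Wwttmmcc=2 wwTTMMCC=1 wwTTMMCc=2 wwTTMMcc=1 wwTTMmCC=2 wwTTMmCc=4 wwTTMmcc=2 wwTTmmCC=1 wwTTmmCc=2 wwTTmmcc=1 wwTtMMCC=2 wwTtMMCc=4 wwTtMMcc=2 wwTtMmCC=4 wwTtMmCc=8 wwTtMmcc=4 wwTtmmCC=2 wwTtmmCc=4 wwTtmmcc=2 wwttMMCC=1 wwttMMCc=2 wwttMMcc=1 wwttMmCC=2 wwttMmCc=4 wwttMmcc=2 wwttmmCC=1 wwttmmCc=2 wwttmmcc=1
wwTtMMcc hits 2/256; gcd=2; 2÷2/256÷2 = 1/128

P(wwTtMMcc) = 1/128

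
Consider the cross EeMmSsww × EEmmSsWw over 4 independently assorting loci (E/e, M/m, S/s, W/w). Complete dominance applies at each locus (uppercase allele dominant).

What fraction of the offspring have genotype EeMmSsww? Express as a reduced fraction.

P(EeMmSsww) = 1/16

EeMmSsww gametes: EMSw×2, EMsw×2, EmSw×2, Emsw×2, eMSw×2, eMsw×2, emSw×2, emsw×2
EEmmSsWw gametes: EmSW×4, EmSw×4, EmsW×4, Emsw×4
EeMmSsww×EEmmSsWw grid (16·16=256): EEMmSSWw=8 EEMmSSww=8 EEMmSsWw=16 EEMmSsww=16 EEMmssWw=8 EEMmssww=8 EEmmSSWw=8 EEmmSSww=8 EEmmSsWw=16 EEmmSsww=16 EEmmssWw=8 EEmmssww=8 EeMmSSWw=8 EeMmSSww=8 EeMmSsWw=16 EeMmSsww=16 EeMmssWw=8 EeMmssww=8 EemmSSWw=8 EemmSSww=8 EemmSsWw=16 EemmSsww=16 EemmssWw=8 Eemmssww=8
EeMmSsww hits 16/256; gcd=16; 16÷16/256÷16 = 1/16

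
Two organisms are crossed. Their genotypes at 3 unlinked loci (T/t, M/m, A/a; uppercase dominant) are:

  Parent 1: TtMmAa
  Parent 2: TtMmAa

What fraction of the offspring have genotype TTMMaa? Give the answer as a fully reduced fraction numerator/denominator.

P(TTMMaa) = 1/64

TtMmAa gametes: TMA×1, TMa×1, TmA×1, Tma×1, tMA×1, tMa×1, tmA×1, tma×1
TtMmAa gametes: TMA×1, TMa×1, TmA×1, Tma×1, tMA×1, tMa×1, tmA×1, tma×1
TtMmAa×TtMmAa grid (8·8=64): TTMMAA=1 TTMMAa=2 TTMMaa=1 TTMmAA=2 TTMmAa=4 TTMmaa=2 TTmmAA=1 TTmmAa=2 TTmmaa=1 TtMMAA=2 TtMMAa=4 TtMMaa=2 TtMmAA=4 TtMmAa=8 TtMmaa=4 TtmmAA=2 TtmmAa=4 Ttmmaa=2 ttMMAA=1 ttMMAa=2 ttMMaa=1 ttMmAA=2 ttMmAa=4 ttMmaa=2 ttmmAA=1 ttmmAa=2 ttmmaa=1
TTMMaa hits 1/64; gcd=1; 1÷1/64÷1 = 1/64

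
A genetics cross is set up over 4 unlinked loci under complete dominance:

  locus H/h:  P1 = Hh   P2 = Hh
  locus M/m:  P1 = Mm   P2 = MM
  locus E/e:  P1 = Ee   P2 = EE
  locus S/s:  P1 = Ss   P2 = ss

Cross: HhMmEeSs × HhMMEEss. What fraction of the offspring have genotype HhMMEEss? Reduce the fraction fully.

P(HhMMEEss) = 1/16

HhMmEeSs gametes: HMES×1, HMEs×1, HMeS×1, HMes×1, HmES×1, HmEs×1, HmeS×1, Hmes×1, hMES×1, hMEs×1, hMeS×1, hMes×1, hmES×1, hmEs×1, hmeS×1, hmes×1
HhMMEEss gametes: HMEs×8, hMEs×8
HhMmEeSs×HhMMEEss grid (16·16=256): HHMMEESs=8 HHMMEEss=8 HHMMEeSs=8 HHMMEess=8 HHMmEESs=8 HHMmEEss=8 HHMmEeSs=8 HHMmEess=8 HhMMEESs=16 HhMMEEss=16 HhMMEeSs=16 HhMMEess=16 HhMmEESs=16 HhMmEEss=16 HhMmEeSs=16 HhMmEess=16 hhMMEESs=8 hhMMEEss=8 hhMMEeSs=8 hhMMEess=8 hhMmEESs=8 hhMmEEss=8 hhMmEeSs=8 hhMmEess=8
HhMMEEss hits 16/256; gcd=16; 16÷16/256÷16 = 1/16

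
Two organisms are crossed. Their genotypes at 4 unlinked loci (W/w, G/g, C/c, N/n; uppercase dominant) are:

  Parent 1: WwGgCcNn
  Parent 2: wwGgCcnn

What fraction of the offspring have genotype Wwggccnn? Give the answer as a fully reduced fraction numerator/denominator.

P(Wwggccnn) = 1/64

WwGgCcNn gametes: WGCN×1, WGCn×1, WGcN×1, WGcn×1, WgCN×1, WgCn×1, WgcN×1, Wgcn×1, wGCN×1, wGCn×1, wGcN×1, wGcn×1, wgCN×1, wgCn×1, wgcN×1, wgcn×1
wwGgCcnn gametes: wGCn×4, wGcn×4, wgCn×4, wgcn×4
WwGgCcNn×wwGgCcnn grid (16·16=256): WwGGCCNn=4 WwGGCCnn=4 WwGGCcNn=8 WwGGCcnn=8 WwGGccNn=4 WwGGccnn=4 WwGgCCNn=8 WwGgCCnn=8 WwGgCcNn=16 WwGgCcnn=16 WwGgccNn=8 WwGgccnn=8 WwggCCNn=4 WwggCCnn=4 WwggCcNn=8 WwggCcnn=8 WwggccNn=4 Wwggccnn=4 wwGGCCNn=4 wwGGCCnn=4 wwGGCcNn=8 wwGGCcnn=8 wwGGccNn=4 wwGGccnn=4 wwGgCCNn=8 wwGgCCnn=8 wwGgCcNn=16 wwGgCcnn=16 wwGgccNn=8 wwGgccnn=8 wwggCCNn=4 wwggCCnn=4 wwggCcNn=8 wwggCcnn=8 wwggccNn=4 wwggccnn=4
Wwggccnn hits 4/256; gcd=4; 4÷4/256÷4 = 1/64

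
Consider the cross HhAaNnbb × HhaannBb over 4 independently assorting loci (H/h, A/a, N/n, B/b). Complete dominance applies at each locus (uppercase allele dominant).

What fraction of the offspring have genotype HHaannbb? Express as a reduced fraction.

HhAaNnbb gametes: HANb×2, HAnb×2, HaNb×2, Hanb×2, hANb×2, hAnb×2, haNb×2, hanb×2
HhaannBb gametes: HanB×4, Hanb×4, hanB×4, hanb×4
HhAaNnbb×HhaannBb grid (16·16=256): HHAaNnBb=8 HHAaNnbb=8 HHAannBb=8 HHAannbb=8 HHaaNnBb=8 HHaaNnbb=8 HHaannBb=8 HHaannbb=8 HhAaNnBb=16 HhAaNnbb=16 HhAannBb=16 HhAannbb=16 HhaaNnBb=16 HhaaNnbb=16 HhaannBb=16 Hhaannbb=16 hhAaNnBb=8 hhAaNnbb=8 hhAannBb=8 hhAannbb=8 hhaaNnBb=8 hhaaNnbb=8 hhaannBb=8 hhaannbb=8
HHaannbb hits 8/256; gcd=8; 8÷8/256÷8 = 1/32

P(HHaannbb) = 1/32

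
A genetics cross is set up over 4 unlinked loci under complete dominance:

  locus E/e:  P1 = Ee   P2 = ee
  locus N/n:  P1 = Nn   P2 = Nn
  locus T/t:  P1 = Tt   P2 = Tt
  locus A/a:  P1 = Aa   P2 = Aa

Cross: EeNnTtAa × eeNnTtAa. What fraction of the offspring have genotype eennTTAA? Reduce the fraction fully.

P(eennTTAA) = 1/128

EeNnTtAa gametes: ENTA×1, ENTa×1, ENtA×1, ENta×1, EnTA×1, EnTa×1, EntA×1, Enta×1, eNTA×1, eNTa×1, eNtA×1, eNta×1, enTA×1, enTa×1, entA×1, enta×1
eeNnTtAa gametes: eNTA×2, eNTa×2, eNtA×2, eNta×2, enTA×2, enTa×2, entA×2, enta×2
EeNnTtAa×eeNnTtAa grid (16·16=256): EeNNTTAA=2 EeNNTTAa=4 EeNNTTaa=2 EeNNTtAA=4 EeNNTtAa=8 EeNNTtaa=4 EeNNttAA=2 EeNNttAa=4 EeNNttaa=2 EeNnTTAA=4 EeNnTTAa=8 EeNnTTaa=4 EeNnTtAA=8 EeNnTtAa=16 EeNnTtaa=8 EeNnttAA=4 EeNnttAa=8 EeNnttaa=4 EennTTAA=2 EennTTAa=4 EennTTaa=2 EennTtAA=4 EennTtAa=8 EennTtaa=4 EennttAA=2 EennttAa=4 Eennttaa=2 eeNNTTAA=2 eeNNTTAa=4 eeNNTTaa=2 eeNNTtAA=4 eeNNTtAa=8 eeNNTtaa=4 eeNNttAA=2 eeNNttAa=4 eeNNttaa=2 eeNnTTAA=4 eeNnTTAa=8 eeNnTTaa=4 eeNnTtAA=8 eeNnTtAa=16 eeNnTtaa=8 eeNnttAA=4 eeNnttAa=8 eeNnttaa=4 eennTTAA=2 eennTTAa=4 eennTTaa=2 eennTtAA=4 eennTtAa=8 eennTtaa=4 eennttAA=2 eennttAa=4 eennttaa=2
eennTTAA hits 2/256; gcd=2; 2÷2/256÷2 = 1/128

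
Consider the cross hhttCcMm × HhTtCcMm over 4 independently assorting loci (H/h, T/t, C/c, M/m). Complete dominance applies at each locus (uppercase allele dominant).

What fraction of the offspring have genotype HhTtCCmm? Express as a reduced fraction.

P(HhTtCCmm) = 1/64

hhttCcMm gametes: htCM×4, htCm×4, htcM×4, htcm×4
HhTtCcMm gametes: HTCM×1, HTCm×1, HTcM×1, HTcm×1, HtCM×1, HtCm×1, HtcM×1, Htcm×1, hTCM×1, hTCm×1, hTcM×1, hTcm×1, htCM×1, htCm×1, htcM×1, htcm×1
hhttCcMm×HhTtCcMm grid (16·16=256): HhTtCCMM=4 HhTtCCMm=8 HhTtCCmm=4 HhTtCcMM=8 HhTtCcMm=16 HhTtCcmm=8 HhTtccMM=4 HhTtccMm=8 HhTtccmm=4 HhttCCMM=4 HhttCCMm=8 HhttCCmm=4 HhttCcMM=8 HhttCcMm=16 HhttCcmm=8 HhttccMM=4 HhttccMm=8 Hhttccmm=4 hhTtCCMM=4 hhTtCCMm=8 hhTtCCmm=4 hhTtCcMM=8 hhTtCcMm=16 hhTtCcmm=8 hhTtccMM=4 hhTtccMm=8 hhTtccmm=4 hhttCCMM=4 hhttCCMm=8 hhttCCmm=4 hhttCcMM=8 hhttCcMm=16 hhttCcmm=8 hhttccMM=4 hhttccMm=8 hhttccmm=4
HhTtCCmm hits 4/256; gcd=4; 4÷4/256÷4 = 1/64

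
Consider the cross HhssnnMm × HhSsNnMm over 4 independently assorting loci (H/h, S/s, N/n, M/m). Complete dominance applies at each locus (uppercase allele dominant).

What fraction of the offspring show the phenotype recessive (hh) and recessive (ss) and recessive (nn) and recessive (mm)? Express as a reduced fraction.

HhssnnMm gametes: HsnM×4, Hsnm×4, hsnM×4, hsnm×4
HhSsNnMm gametes: HSNM×1, HSNm×1, HSnM×1, HSnm×1, HsNM×1, HsNm×1, HsnM×1, Hsnm×1, hSNM×1, hSNm×1, hSnM×1, hSnm×1, hsNM×1, hsNm×1, hsnM×1, hsnm×1
HhssnnMm×HhSsNnMm grid (16·16=256): HHSsNnMM=4 HHSsNnMm=8 HHSsNnmm=4 HHSsnnMM=4 HHSsnnMm=8 HHSsnnmm=4 HHssNnMM=4 HHssNnMm=8 HHssNnmm=4 HHssnnMM=4 HHssnnMm=8 HHssnnmm=4 HhSsNnMM=8 HhSsNnMm=16 HhSsNnmm=8 HhSsnnMM=8 HhSsnnMm=16 HhSsnnmm=8 HhssNnMM=8 HhssNnMm=16 HhssNnmm=8 HhssnnMM=8 HhssnnMm=16 Hhssnnmm=8 hhSsNnMM=4 hhSsNnMm=8 hhSsNnmm=4 hhSsnnMM=4 hhSsnnMm=8 hhSsnnmm=4 hhssNnMM=4 hhssNnMm=8 hhssNnmm=4 hhssnnMM=4 hhssnnMm=8 hhssnnmm=4
hh ss nn mm hits 4/256; gcd=4; 4÷4/256÷4 = 1/64

P(hh ss nn mm) = 1/64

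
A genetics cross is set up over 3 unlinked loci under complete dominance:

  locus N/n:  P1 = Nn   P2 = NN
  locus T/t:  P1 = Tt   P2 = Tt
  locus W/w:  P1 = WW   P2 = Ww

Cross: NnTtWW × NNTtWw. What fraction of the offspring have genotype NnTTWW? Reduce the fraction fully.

NnTtWW gametes: NTW×2, NtW×2, nTW×2, ntW×2
NNTtWw gametes: NTW×2, NTw×2, NtW×2, Ntw×2
NnTtWW×NNTtWw grid (8·8=64): NNTTWW=4 NNTTWw=4 NNTtWW=8 NNTtWw=8 NNttWW=4 NNttWw=4 NnTTWW=4 NnTTWw=4 NnTtWW=8 NnTtWw=8 NnttWW=4 NnttWw=4
NnTTWW hits 4/64; gcd=4; 4÷4/64÷4 = 1/16

P(NnTTWW) = 1/16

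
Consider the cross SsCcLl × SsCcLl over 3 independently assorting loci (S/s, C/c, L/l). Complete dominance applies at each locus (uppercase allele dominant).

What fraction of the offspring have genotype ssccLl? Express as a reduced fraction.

SsCcLl gametes: SCL×1, SCl×1, ScL×1, Scl×1, sCL×1, sCl×1, scL×1, scl×1
SsCcLl gametes: SCL×1, SCl×1, ScL×1, Scl×1, sCL×1, sCl×1, scL×1, scl×1
SsCcLl×SsCcLl grid (8·8=64): SSCCLL=1 SSCCLl=2 SSCCll=1 SSCcLL=2 SSCcLl=4 SSCcll=2 SSccLL=1 SSccLl=2 SSccll=1 SsCCLL=2 SsCCLl=4 SsCCll=2 SsCcLL=4 SsCcLl=8 SsCcll=4 SsccLL=2 SsccLl=4 Ssccll=2 ssCCLL=1 ssCCLl=2 ssCCll=1 ssCcLL=2 ssCcLl=4 ssCcll=2 ssccLL=1 ssccLl=2 ssccll=1
ssccLl hits 2/64; gcd=2; 2÷2/64÷2 = 1/32

P(ssccLl) = 1/32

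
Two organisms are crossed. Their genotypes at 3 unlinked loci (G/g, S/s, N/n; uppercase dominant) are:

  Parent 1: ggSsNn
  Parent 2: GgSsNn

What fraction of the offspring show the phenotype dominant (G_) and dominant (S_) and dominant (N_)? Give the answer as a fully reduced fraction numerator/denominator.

ggSsNn gametes: gSN×2, gSn×2, gsN×2, gsn×2
GgSsNn gametes: GSN×1, GSn×1, GsN×1, Gsn×1, gSN×1, gSn×1, gsN×1, gsn×1
ggSsNn×GgSsNn grid (8·8=64): GgSSNN=2 GgSSNn=4 GgSSnn=2 GgSsNN=4 GgSsNn=8 GgSsnn=4 GgssNN=2 GgssNn=4 Ggssnn=2 ggSSNN=2 ggSSNn=4 ggSSnn=2 ggSsNN=4 ggSsNn=8 ggSsnn=4 ggssNN=2 ggssNn=4 ggssnn=2
G_ S_ N_ hits 18/64; gcd=2; 18÷2/64÷2 = 9/32

P(G_ S_ N_) = 9/32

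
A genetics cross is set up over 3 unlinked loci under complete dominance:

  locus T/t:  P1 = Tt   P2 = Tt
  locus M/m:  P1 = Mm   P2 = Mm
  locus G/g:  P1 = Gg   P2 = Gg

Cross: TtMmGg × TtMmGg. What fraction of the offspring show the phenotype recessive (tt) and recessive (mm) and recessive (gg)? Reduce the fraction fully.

P(tt mm gg) = 1/64

TtMmGg gametes: TMG×1, TMg×1, TmG×1, Tmg×1, tMG×1, tMg×1, tmG×1, tmg×1
TtMmGg gametes: TMG×1, TMg×1, TmG×1, Tmg×1, tMG×1, tMg×1, tmG×1, tmg×1
TtMmGg×TtMmGg grid (8·8=64): TTMMGG=1 TTMMGg=2 TTMMgg=1 TTMmGG=2 TTMmGg=4 TTMmgg=2 TTmmGG=1 TTmmGg=2 TTmmgg=1 TtMMGG=2 TtMMGg=4 TtMMgg=2 TtMmGG=4 TtMmGg=8 TtMmgg=4 TtmmGG=2 TtmmGg=4 Ttmmgg=2 ttMMGG=1 ttMMGg=2 ttMMgg=1 ttMmGG=2 ttMmGg=4 ttMmgg=2 ttmmGG=1 ttmmGg=2 ttmmgg=1
tt mm gg hits 1/64; gcd=1; 1÷1/64÷1 = 1/64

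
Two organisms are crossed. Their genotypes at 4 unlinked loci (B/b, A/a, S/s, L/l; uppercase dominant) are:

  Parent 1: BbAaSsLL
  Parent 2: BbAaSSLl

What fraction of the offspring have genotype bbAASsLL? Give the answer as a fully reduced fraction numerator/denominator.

P(bbAASsLL) = 1/64

BbAaSsLL gametes: BASL×2, BAsL×2, BaSL×2, BasL×2, bASL×2, bAsL×2, baSL×2, basL×2
BbAaSSLl gametes: BASL×2, BASl×2, BaSL×2, BaSl×2, bASL×2, bASl×2, baSL×2, baSl×2
BbAaSsLL×BbAaSSLl grid (16·16=256): BBAASSLL=4 BBAASSLl=4 BBAASsLL=4 BBAASsLl=4 BBAaSSLL=8 BBAaSSLl=8 BBAaSsLL=8 BBAaSsLl=8 BBaaSSLL=4 BBaaSSLl=4 BBaaSsLL=4 BBaaSsLl=4 BbAASSLL=8 BbAASSLl=8 BbAASsLL=8 BbAASsLl=8 BbAaSSLL=16 BbAaSSLl=16 BbAaSsLL=16 BbAaSsLl=16 BbaaSSLL=8 BbaaSSLl=8 BbaaSsLL=8 BbaaSsLl=8 bbAASSLL=4 bbAASSLl=4 bbAASsLL=4 bbAASsLl=4 bbAaSSLL=8 bbAaSSLl=8 bbAaSsLL=8 bbAaSsLl=8 bbaaSSLL=4 bbaaSSLl=4 bbaaSsLL=4 bbaaSsLl=4
bbAASsLL hits 4/256; gcd=4; 4÷4/256÷4 = 1/64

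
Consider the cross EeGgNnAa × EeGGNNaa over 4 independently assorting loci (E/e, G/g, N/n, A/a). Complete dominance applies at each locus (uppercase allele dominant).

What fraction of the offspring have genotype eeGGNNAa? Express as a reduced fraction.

P(eeGGNNAa) = 1/32

EeGgNnAa gametes: EGNA×1, EGNa×1, EGnA×1, EGna×1, EgNA×1, EgNa×1, EgnA×1, Egna×1, eGNA×1, eGNa×1, eGnA×1, eGna×1, egNA×1, egNa×1, egnA×1, egna×1
EeGGNNaa gametes: EGNa×8, eGNa×8
EeGgNnAa×EeGGNNaa grid (16·16=256): EEGGNNAa=8 EEGGNNaa=8 EEGGNnAa=8 EEGGNnaa=8 EEGgNNAa=8 EEGgNNaa=8 EEGgNnAa=8 EEGgNnaa=8 EeGGNNAa=16 EeGGNNaa=16 EeGGNnAa=16 EeGGNnaa=16 EeGgNNAa=16 EeGgNNaa=16 EeGgNnAa=16 EeGgNnaa=16 eeGGNNAa=8 eeGGNNaa=8 eeGGNnAa=8 eeGGNnaa=8 eeGgNNAa=8 eeGgNNaa=8 eeGgNnAa=8 eeGgNnaa=8
eeGGNNAa hits 8/256; gcd=8; 8÷8/256÷8 = 1/32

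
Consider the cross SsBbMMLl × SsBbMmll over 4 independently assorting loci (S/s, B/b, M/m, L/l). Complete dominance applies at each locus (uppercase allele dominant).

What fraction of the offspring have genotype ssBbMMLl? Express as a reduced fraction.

SsBbMMLl gametes: SBML×2, SBMl×2, SbML×2, SbMl×2, sBML×2, sBMl×2, sbML×2, sbMl×2
SsBbMmll gametes: SBMl×2, SBml×2, SbMl×2, Sbml×2, sBMl×2, sBml×2, sbMl×2, sbml×2
SsBbMMLl×SsBbMmll grid (16·16=256): SSBBMMLl=4 SSBBMMll=4 SSBBMmLl=4 SSBBMmll=4 SSBbMMLl=8 SSBbMMll=8 SSBbMmLl=8 SSBbMmll=8 SSbbMMLl=4 SSbbMMll=4 SSbbMmLl=4 SSbbMmll=4 SsBBMMLl=8 SsBBMMll=8 SsBBMmLl=8 SsBBMmll=8 SsBbMMLl=16 SsBbMMll=16 SsBbMmLl=16 SsBbMmll=16 SsbbMMLl=8 SsbbMMll=8 SsbbMmLl=8 SsbbMmll=8 ssBBMMLl=4 ssBBMMll=4 ssBBMmLl=4 ssBBMmll=4 ssBbMMLl=8 ssBbMMll=8 ssBbMmLl=8 ssBbMmll=8 ssbbMMLl=4 ssbbMMll=4 ssbbMmLl=4 ssbbMmll=4
ssBbMMLl hits 8/256; gcd=8; 8÷8/256÷8 = 1/32

P(ssBbMMLl) = 1/32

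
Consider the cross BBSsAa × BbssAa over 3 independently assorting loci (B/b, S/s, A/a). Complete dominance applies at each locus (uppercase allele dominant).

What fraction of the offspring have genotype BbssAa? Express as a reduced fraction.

P(BbssAa) = 1/8

BBSsAa gametes: BSA×2, BSa×2, BsA×2, Bsa×2
BbssAa gametes: BsA×2, Bsa×2, bsA×2, bsa×2
BBSsAa×BbssAa grid (8·8=64): BBSsAA=4 BBSsAa=8 BBSsaa=4 BBssAA=4 BBssAa=8 BBssaa=4 BbSsAA=4 BbSsAa=8 BbSsaa=4 BbssAA=4 BbssAa=8 Bbssaa=4
BbssAa hits 8/64; gcd=8; 8÷8/64÷8 = 1/8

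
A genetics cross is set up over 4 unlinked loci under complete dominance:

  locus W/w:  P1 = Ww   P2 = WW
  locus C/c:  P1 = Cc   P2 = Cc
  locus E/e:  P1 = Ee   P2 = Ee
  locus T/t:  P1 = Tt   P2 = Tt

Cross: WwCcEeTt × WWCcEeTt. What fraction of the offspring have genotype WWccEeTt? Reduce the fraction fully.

P(WWccEeTt) = 1/32

WwCcEeTt gametes: WCET×1, WCEt×1, WCeT×1, WCet×1, WcET×1, WcEt×1, WceT×1, Wcet×1, wCET×1, wCEt×1, wCeT×1, wCet×1, wcET×1, wcEt×1, wceT×1, wcet×1
WWCcEeTt gametes: WCET×2, WCEt×2, WCeT×2, WCet×2, WcET×2, WcEt×2, WceT×2, Wcet×2
WwCcEeTt×WWCcEeTt grid (16·16=256): WWCCEETT=2 WWCCEETt=4 WWCCEEtt=2 WWCCEeTT=4 WWCCEeTt=8 WWCCEett=4 WWCCeeTT=2 WWCCeeTt=4 WWCCeett=2 WWCcEETT=4 WWCcEETt=8 WWCcEEtt=4 WWCcEeTT=8 WWCcEeTt=16 WWCcEett=8 WWCceeTT=4 WWCceeTt=8 WWCceett=4 WWccEETT=2 WWccEETt=4 WWccEEtt=2 WWccEeTT=4 WWccEeTt=8 WWccEett=4 WWcceeTT=2 WWcceeTt=4 WWcceett=2 WwCCEETT=2 WwCCEETt=4 WwCCEEtt=2 WwCCEeTT=4 WwCCEeTt=8 WwCCEett=4 WwCCeeTT=2 WwCCeeTt=4 WwCCeett=2 WwCcEETT=4 WwCcEETt=8 WwCcEEtt=4 WwCcEeTT=8 WwCcEeTt=16 WwCcEett=8 WwCceeTT=4 WwCceeTt=8 WwCceett=4 WwccEETT=2 WwccEETt=4 WwccEEtt=2 WwccEeTT=4 WwccEeTt=8 WwccEett=4 WwcceeTT=2 WwcceeTt=4 Wwcceett=2
WWccEeTt hits 8/256; gcd=8; 8÷8/256÷8 = 1/32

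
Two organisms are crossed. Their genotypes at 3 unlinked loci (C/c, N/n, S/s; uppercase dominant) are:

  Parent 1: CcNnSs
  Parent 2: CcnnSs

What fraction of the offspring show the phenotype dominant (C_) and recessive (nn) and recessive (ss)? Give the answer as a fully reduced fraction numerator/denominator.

CcNnSs gametes: CNS×1, CNs×1, CnS×1, Cns×1, cNS×1, cNs×1, cnS×1, cns×1
CcnnSs gametes: CnS×2, Cns×2, cnS×2, cns×2
CcNnSs×CcnnSs grid (8·8=64): CCNnSS=2 CCNnSs=4 CCNnss=2 CCnnSS=2 CCnnSs=4 CCnnss=2 CcNnSS=4 CcNnSs=8 CcNnss=4 CcnnSS=4 CcnnSs=8 Ccnnss=4 ccNnSS=2 ccNnSs=4 ccNnss=2 ccnnSS=2 ccnnSs=4 ccnnss=2
C_ nn ss hits 6/64; gcd=2; 6÷2/64÷2 = 3/32

P(C_ nn ss) = 3/32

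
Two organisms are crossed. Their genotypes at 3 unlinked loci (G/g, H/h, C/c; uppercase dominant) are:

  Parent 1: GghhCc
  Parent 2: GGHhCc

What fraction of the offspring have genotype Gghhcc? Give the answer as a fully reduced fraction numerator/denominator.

P(Gghhcc) = 1/16

GghhCc gametes: GhC×2, Ghc×2, ghC×2, ghc×2
GGHhCc gametes: GHC×2, GHc×2, GhC×2, Ghc×2
GghhCc×GGHhCc grid (8·8=64): GGHhCC=4 GGHhCc=8 GGHhcc=4 GGhhCC=4 GGhhCc=8 GGhhcc=4 GgHhCC=4 GgHhCc=8 GgHhcc=4 GghhCC=4 GghhCc=8 Gghhcc=4
Gghhcc hits 4/64; gcd=4; 4÷4/64÷4 = 1/16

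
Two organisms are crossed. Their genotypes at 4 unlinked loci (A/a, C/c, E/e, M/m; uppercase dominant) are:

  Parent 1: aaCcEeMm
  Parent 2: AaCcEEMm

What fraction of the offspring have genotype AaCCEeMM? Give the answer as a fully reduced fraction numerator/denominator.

aaCcEeMm gametes: aCEM×2, aCEm×2, aCeM×2, aCem×2, acEM×2, acEm×2, aceM×2, acem×2
AaCcEEMm gametes: ACEM×2, ACEm×2, AcEM×2, AcEm×2, aCEM×2, aCEm×2, acEM×2, acEm×2
aaCcEeMm×AaCcEEMm grid (16·16=256): AaCCEEMM=4 AaCCEEMm=8 AaCCEEmm=4 AaCCEeMM=4 AaCCEeMm=8 AaCCEemm=4 AaCcEEMM=8 AaCcEEMm=16 AaCcEEmm=8 AaCcEeMM=8 AaCcEeMm=16 AaCcEemm=8 AaccEEMM=4 AaccEEMm=8 AaccEEmm=4 AaccEeMM=4 AaccEeMm=8 AaccEemm=4 aaCCEEMM=4 aaCCEEMm=8 aaCCEEmm=4 aaCCEeMM=4 aaCCEeMm=8 aaCCEemm=4 aaCcEEMM=8 aaCcEEMm=16 aaCcEEmm=8 aaCcEeMM=8 aaCcEeMm=16 aaCcEemm=8 aaccEEMM=4 aaccEEMm=8 aaccEEmm=4 aaccEeMM=4 aaccEeMm=8 aaccEemm=4
AaCCEeMM hits 4/256; gcd=4; 4÷4/256÷4 = 1/64

P(AaCCEeMM) = 1/64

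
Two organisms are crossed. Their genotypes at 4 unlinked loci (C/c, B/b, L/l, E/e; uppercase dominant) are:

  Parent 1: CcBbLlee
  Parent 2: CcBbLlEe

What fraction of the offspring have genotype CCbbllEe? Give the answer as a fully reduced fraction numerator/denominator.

CcBbLlee gametes: CBLe×2, CBle×2, CbLe×2, Cble×2, cBLe×2, cBle×2, cbLe×2, cble×2
CcBbLlEe gametes: CBLE×1, CBLe×1, CBlE×1, CBle×1, CbLE×1, CbLe×1, CblE×1, Cble×1, cBLE×1, cBLe×1, cBlE×1, cBle×1, cbLE×1, cbLe×1, cblE×1, cble×1
CcBbLlee×CcBbLlEe grid (16·16=256): CCBBLLEe=2 CCBBLLee=2 CCBBLlEe=4 CCBBLlee=4 CCBBllEe=2 CCBBllee=2 CCBbLLEe=4 CCBbLLee=4 CCBbLlEe=8 CCBbLlee=8 CCBbllEe=4 CCBbllee=4 CCbbLLEe=2 CCbbLLee=2 CCbbLlEe=4 CCbbLlee=4 CCbbllEe=2 CCbbllee=2 CcBBLLEe=4 CcBBLLee=4 CcBBLlEe=8 CcBBLlee=8 CcBBllEe=4 CcBBllee=4 CcBbLLEe=8 CcBbLLee=8 CcBbLlEe=16 CcBbLlee=16 CcBbllEe=8 CcBbllee=8 CcbbLLEe=4 CcbbLLee=4 CcbbLlEe=8 CcbbLlee=8 CcbbllEe=4 Ccbbllee=4 ccBBLLEe=2 ccBBLLee=2 ccBBLlEe=4 ccBBLlee=4 ccBBllEe=2 ccBBllee=2 ccBbLLEe=4 ccBbLLee=4 ccBbLlEe=8 ccBbLlee=8 ccBbllEe=4 ccBbllee=4 ccbbLLEe=2 ccbbLLee=2 ccbbLlEe=4 ccbbLlee=4 ccbbllEe=2 ccbbllee=2
CCbbllEe hits 2/256; gcd=2; 2÷2/256÷2 = 1/128

P(CCbbllEe) = 1/128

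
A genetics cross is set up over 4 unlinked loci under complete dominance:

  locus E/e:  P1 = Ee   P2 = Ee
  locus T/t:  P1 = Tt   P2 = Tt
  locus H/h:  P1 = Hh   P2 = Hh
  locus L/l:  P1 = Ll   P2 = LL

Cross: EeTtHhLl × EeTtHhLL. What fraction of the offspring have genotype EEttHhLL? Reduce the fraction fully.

P(EEttHhLL) = 1/64

EeTtHhLl gametes: ETHL×1, ETHl×1, EThL×1, EThl×1, EtHL×1, EtHl×1, EthL×1, Ethl×1, eTHL×1, eTHl×1, eThL×1, eThl×1, etHL×1, etHl×1, ethL×1, ethl×1
EeTtHhLL gametes: ETHL×2, EThL×2, EtHL×2, EthL×2, eTHL×2, eThL×2, etHL×2, ethL×2
EeTtHhLl×EeTtHhLL grid (16·16=256): EETTHHLL=2 EETTHHLl=2 EETTHhLL=4 EETTHhLl=4 EETThhLL=2 EETThhLl=2 EETtHHLL=4 EETtHHLl=4 EETtHhLL=8 EETtHhLl=8 EETthhLL=4 EETthhLl=4 EEttHHLL=2 EEttHHLl=2 EEttHhLL=4 EEttHhLl=4 EEtthhLL=2 EEtthhLl=2 EeTTHHLL=4 EeTTHHLl=4 EeTTHhLL=8 EeTTHhLl=8 EeTThhLL=4 EeTThhLl=4 EeTtHHLL=8 EeTtHHLl=8 EeTtHhLL=16 EeTtHhLl=16 EeTthhLL=8 EeTthhLl=8 EettHHLL=4 EettHHLl=4 EettHhLL=8 EettHhLl=8 EetthhLL=4 EetthhLl=4 eeTTHHLL=2 eeTTHHLl=2 eeTTHhLL=4 eeTTHhLl=4 eeTThhLL=2 eeTThhLl=2 eeTtHHLL=4 eeTtHHLl=4 eeTtHhLL=8 eeTtHhLl=8 eeTthhLL=4 eeTthhLl=4 eettHHLL=2 eettHHLl=2 eettHhLL=4 eettHhLl=4 eetthhLL=2 eetthhLl=2
EEttHhLL hits 4/256; gcd=4; 4÷4/256÷4 = 1/64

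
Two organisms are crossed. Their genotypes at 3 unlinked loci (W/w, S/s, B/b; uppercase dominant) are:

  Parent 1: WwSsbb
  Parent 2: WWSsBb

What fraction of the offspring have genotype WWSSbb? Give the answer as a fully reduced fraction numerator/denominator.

WwSsbb gametes: WSb×2, Wsb×2, wSb×2, wsb×2
WWSsBb gametes: WSB×2, WSb×2, WsB×2, Wsb×2
WwSsbb×WWSsBb grid (8·8=64): WWSSBb=4 WWSSbb=4 WWSsBb=8 WWSsbb=8 WWssBb=4 WWssbb=4 WwSSBb=4 WwSSbb=4 WwSsBb=8 WwSsbb=8 WwssBb=4 Wwssbb=4
WWSSbb hits 4/64; gcd=4; 4÷4/64÷4 = 1/16

P(WWSSbb) = 1/16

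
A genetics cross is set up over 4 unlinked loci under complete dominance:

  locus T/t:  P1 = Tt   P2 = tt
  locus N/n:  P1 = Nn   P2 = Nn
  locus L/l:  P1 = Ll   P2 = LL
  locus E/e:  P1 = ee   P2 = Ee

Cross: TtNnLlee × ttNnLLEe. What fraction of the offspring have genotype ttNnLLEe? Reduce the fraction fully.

P(ttNnLLEe) = 1/16

TtNnLlee gametes: TNLe×2, TNle×2, TnLe×2, Tnle×2, tNLe×2, tNle×2, tnLe×2, tnle×2
ttNnLLEe gametes: tNLE×4, tNLe×4, tnLE×4, tnLe×4
TtNnLlee×ttNnLLEe grid (16·16=256): TtNNLLEe=8 TtNNLLee=8 TtNNLlEe=8 TtNNLlee=8 TtNnLLEe=16 TtNnLLee=16 TtNnLlEe=16 TtNnLlee=16 TtnnLLEe=8 TtnnLLee=8 TtnnLlEe=8 TtnnLlee=8 ttNNLLEe=8 ttNNLLee=8 ttNNLlEe=8 ttNNLlee=8 ttNnLLEe=16 ttNnLLee=16 ttNnLlEe=16 ttNnLlee=16 ttnnLLEe=8 ttnnLLee=8 ttnnLlEe=8 ttnnLlee=8
ttNnLLEe hits 16/256; gcd=16; 16÷16/256÷16 = 1/16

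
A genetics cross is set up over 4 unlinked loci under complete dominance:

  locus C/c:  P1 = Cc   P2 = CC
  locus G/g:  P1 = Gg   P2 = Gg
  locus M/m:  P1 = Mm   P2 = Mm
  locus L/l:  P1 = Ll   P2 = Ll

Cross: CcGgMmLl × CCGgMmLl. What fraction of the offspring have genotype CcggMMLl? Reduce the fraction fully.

P(CcggMMLl) = 1/64

CcGgMmLl gametes: CGML×1, CGMl×1, CGmL×1, CGml×1, CgML×1, CgMl×1, CgmL×1, Cgml×1, cGML×1, cGMl×1, cGmL×1, cGml×1, cgML×1, cgMl×1, cgmL×1, cgml×1
CCGgMmLl gametes: CGML×2, CGMl×2, CGmL×2, CGml×2, CgML×2, CgMl×2, CgmL×2, Cgml×2
CcGgMmLl×CCGgMmLl grid (16·16=256): CCGGMMLL=2 CCGGMMLl=4 CCGGMMll=2 CCGGMmLL=4 CCGGMmLl=8 CCGGMmll=4 CCGGmmLL=2 CCGGmmLl=4 CCGGmmll=2 CCGgMMLL=4 CCGgMMLl=8 CCGgMMll=4 CCGgMmLL=8 CCGgMmLl=16 CCGgMmll=8 CCGgmmLL=4 CCGgmmLl=8 CCGgmmll=4 CCggMMLL=2 CCggMMLl=4 CCggMMll=2 CCggMmLL=4 CCggMmLl=8 CCggMmll=4 CCggmmLL=2 CCggmmLl=4 CCggmmll=2 CcGGMMLL=2 CcGGMMLl=4 CcGGMMll=2 CcGGMmLL=4 CcGGMmLl=8 CcGGMmll=4 CcGGmmLL=2 CcGGmmLl=4 CcGGmmll=2 CcGgMMLL=4 CcGgMMLl=8 CcGgMMll=4 CcGgMmLL=8 CcGgMmLl=16 CcGgMmll=8 CcGgmmLL=4 CcGgmmLl=8 CcGgmmll=4 CcggMMLL=2 CcggMMLl=4 CcggMMll=2 CcggMmLL=4 CcggMmLl=8 CcggMmll=4 CcggmmLL=2 CcggmmLl=4 Ccggmmll=2
CcggMMLl hits 4/256; gcd=4; 4÷4/256÷4 = 1/64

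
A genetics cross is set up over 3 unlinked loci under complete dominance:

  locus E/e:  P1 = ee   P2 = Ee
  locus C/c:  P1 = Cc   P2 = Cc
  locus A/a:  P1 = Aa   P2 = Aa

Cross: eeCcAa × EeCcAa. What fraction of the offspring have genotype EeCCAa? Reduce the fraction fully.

eeCcAa gametes: eCA×2, eCa×2, ecA×2, eca×2
EeCcAa gametes: ECA×1, ECa×1, EcA×1, Eca×1, eCA×1, eCa×1, ecA×1, eca×1
eeCcAa×EeCcAa grid (8·8=64): EeCCAA=2 EeCCAa=4 EeCCaa=2 EeCcAA=4 EeCcAa=8 EeCcaa=4 EeccAA=2 EeccAa=4 Eeccaa=2 eeCCAA=2 eeCCAa=4 eeCCaa=2 eeCcAA=4 eeCcAa=8 eeCcaa=4 eeccAA=2 eeccAa=4 eeccaa=2
EeCCAa hits 4/64; gcd=4; 4÷4/64÷4 = 1/16

P(EeCCAa) = 1/16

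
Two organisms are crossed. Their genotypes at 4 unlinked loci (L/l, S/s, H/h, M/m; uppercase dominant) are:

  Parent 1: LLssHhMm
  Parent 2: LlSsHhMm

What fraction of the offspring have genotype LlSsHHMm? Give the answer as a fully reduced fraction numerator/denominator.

LLssHhMm gametes: LsHM×4, LsHm×4, LshM×4, Lshm×4
LlSsHhMm gametes: LSHM×1, LSHm×1, LShM×1, LShm×1, LsHM×1, LsHm×1, LshM×1, Lshm×1, lSHM×1, lSHm×1, lShM×1, lShm×1, lsHM×1, lsHm×1, lshM×1, lshm×1
LLssHhMm×LlSsHhMm grid (16·16=256): LLSsHHMM=4 LLSsHHMm=8 LLSsHHmm=4 LLSsHhMM=8 LLSsHhMm=16 LLSsHhmm=8 LLSshhMM=4 LLSshhMm=8 LLSshhmm=4 LLssHHMM=4 LLssHHMm=8 LLssHHmm=4 LLssHhMM=8 LLssHhMm=16 LLssHhmm=8 LLsshhMM=4 LLsshhMm=8 LLsshhmm=4 LlSsHHMM=4 LlSsHHMm=8 LlSsHHmm=4 LlSsHhMM=8 LlSsHhMm=16 LlSsHhmm=8 LlSshhMM=4 LlSshhMm=8 LlSshhmm=4 LlssHHMM=4 LlssHHMm=8 LlssHHmm=4 LlssHhMM=8 LlssHhMm=16 LlssHhmm=8 LlsshhMM=4 LlsshhMm=8 Llsshhmm=4
LlSsHHMm hits 8/256; gcd=8; 8÷8/256÷8 = 1/32

P(LlSsHHMm) = 1/32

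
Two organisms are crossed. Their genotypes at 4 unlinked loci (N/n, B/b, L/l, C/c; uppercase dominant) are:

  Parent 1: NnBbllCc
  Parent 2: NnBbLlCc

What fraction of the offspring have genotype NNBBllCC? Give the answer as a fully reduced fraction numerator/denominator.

NnBbllCc gametes: NBlC×2, NBlc×2, NblC×2, Nblc×2, nBlC×2, nBlc×2, nblC×2, nblc×2
NnBbLlCc gametes: NBLC×1, NBLc×1, NBlC×1, NBlc×1, NbLC×1, NbLc×1, NblC×1, Nblc×1, nBLC×1, nBLc×1, nBlC×1, nBlc×1, nbLC×1, nbLc×1, nblC×1, nblc×1
NnBbllCc×NnBbLlCc grid (16·16=256): NNBBLlCC=2 NNBBLlCc=4 NNBBLlcc=2 NNBBllCC=2 NNBBllCc=4 NNBBllcc=2 NNBbLlCC=4 NNBbLlCc=8 NNBbLlcc=4 NNBbllCC=4 NNBbllCc=8 NNBbllcc=4 NNbbLlCC=2 NNbbLlCc=4 NNbbLlcc=2 NNbbllCC=2 NNbbllCc=4 NNbbllcc=2 NnBBLlCC=4 NnBBLlCc=8 NnBBLlcc=4 NnBBllCC=4 NnBBllCc=8 NnBBllcc=4 NnBbLlCC=8 NnBbLlCc=16 NnBbLlcc=8 NnBbllCC=8 NnBbllCc=16 NnBbllcc=8 NnbbLlCC=4 NnbbLlCc=8 NnbbLlcc=4 NnbbllCC=4 NnbbllCc=8 Nnbbllcc=4 nnBBLlCC=2 nnBBLlCc=4 nnBBLlcc=2 nnBBllCC=2 nnBBllCc=4 nnBBllcc=2 nnBbLlCC=4 nnBbLlCc=8 nnBbLlcc=4 nnBbllCC=4 nnBbllCc=8 nnBbllcc=4 nnbbLlCC=2 nnbbLlCc=4 nnbbLlcc=2 nnbbllCC=2 nnbbllCc=4 nnbbllcc=2
NNBBllCC hits 2/256; gcd=2; 2÷2/256÷2 = 1/128

P(NNBBllCC) = 1/128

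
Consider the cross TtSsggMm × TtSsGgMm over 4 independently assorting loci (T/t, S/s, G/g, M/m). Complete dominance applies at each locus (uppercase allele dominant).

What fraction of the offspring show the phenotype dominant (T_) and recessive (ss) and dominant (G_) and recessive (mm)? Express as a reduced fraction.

TtSsggMm gametes: TSgM×2, TSgm×2, TsgM×2, Tsgm×2, tSgM×2, tSgm×2, tsgM×2, tsgm×2
TtSsGgMm gametes: TSGM×1, TSGm×1, TSgM×1, TSgm×1, TsGM×1, TsGm×1, TsgM×1, Tsgm×1, tSGM×1, tSGm×1, tSgM×1, tSgm×1, tsGM×1, tsGm×1, tsgM×1, tsgm×1
TtSsggMm×TtSsGgMm grid (16·16=256): TTSSGgMM=2 TTSSGgMm=4 TTSSGgmm=2 TTSSggMM=2 TTSSggMm=4 TTSSggmm=2 TTSsGgMM=4 TTSsGgMm=8 TTSsGgmm=4 TTSsggMM=4 TTSsggMm=8 TTSsggmm=4 TTssGgMM=2 TTssGgMm=4 TTssGgmm=2 TTssggMM=2 TTssggMm=4 TTssggmm=2 TtSSGgMM=4 TtSSGgMm=8 TtSSGgmm=4 TtSSggMM=4 TtSSggMm=8 TtSSggmm=4 TtSsGgMM=8 TtSsGgMm=16 TtSsGgmm=8 TtSsggMM=8 TtSsggMm=16 TtSsggmm=8 TtssGgMM=4 TtssGgMm=8 TtssGgmm=4 TtssggMM=4 TtssggMm=8 Ttssggmm=4 ttSSGgMM=2 ttSSGgMm=4 ttSSGgmm=2 ttSSggMM=2 ttSSggMm=4 ttSSggmm=2 ttSsGgMM=4 ttSsGgMm=8 ttSsGgmm=4 ttSsggMM=4 ttSsggMm=8 ttSsggmm=4 ttssGgMM=2 ttssGgMm=4 ttssGgmm=2 ttssggMM=2 ttssggMm=4 ttssggmm=2
T_ ss G_ mm hits 6/256; gcd=2; 6÷2/256÷2 = 3/128

P(T_ ss G_ mm) = 3/128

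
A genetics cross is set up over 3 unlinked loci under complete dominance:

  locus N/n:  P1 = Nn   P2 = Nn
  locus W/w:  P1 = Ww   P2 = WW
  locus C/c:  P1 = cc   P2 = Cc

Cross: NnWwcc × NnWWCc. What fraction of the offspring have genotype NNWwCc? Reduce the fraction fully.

NnWwcc gametes: NWc×2, Nwc×2, nWc×2, nwc×2
NnWWCc gametes: NWC×2, NWc×2, nWC×2, nWc×2
NnWwcc×NnWWCc grid (8·8=64): NNWWCc=4 NNWWcc=4 NNWwCc=4 NNWwcc=4 NnWWCc=8 NnWWcc=8 NnWwCc=8 NnWwcc=8 nnWWCc=4 nnWWcc=4 nnWwCc=4 nnWwcc=4
NNWwCc hits 4/64; gcd=4; 4÷4/64÷4 = 1/16

P(NNWwCc) = 1/16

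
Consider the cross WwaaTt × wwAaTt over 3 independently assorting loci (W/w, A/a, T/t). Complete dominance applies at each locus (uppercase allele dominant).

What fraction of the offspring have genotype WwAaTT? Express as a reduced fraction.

P(WwAaTT) = 1/16

WwaaTt gametes: WaT×2, Wat×2, waT×2, wat×2
wwAaTt gametes: wAT×2, wAt×2, waT×2, wat×2
WwaaTt×wwAaTt grid (8·8=64): WwAaTT=4 WwAaTt=8 WwAatt=4 WwaaTT=4 WwaaTt=8 Wwaatt=4 wwAaTT=4 wwAaTt=8 wwAatt=4 wwaaTT=4 wwaaTt=8 wwaatt=4
WwAaTT hits 4/64; gcd=4; 4÷4/64÷4 = 1/16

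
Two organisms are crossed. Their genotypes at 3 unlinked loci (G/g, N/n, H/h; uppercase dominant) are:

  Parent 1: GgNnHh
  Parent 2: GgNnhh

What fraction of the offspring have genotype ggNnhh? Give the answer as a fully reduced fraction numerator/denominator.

P(ggNnhh) = 1/16

GgNnHh gametes: GNH×1, GNh×1, GnH×1, Gnh×1, gNH×1, gNh×1, gnH×1, gnh×1
GgNnhh gametes: GNh×2, Gnh×2, gNh×2, gnh×2
GgNnHh×GgNnhh grid (8·8=64): GGNNHh=2 GGNNhh=2 GGNnHh=4 GGNnhh=4 GGnnHh=2 GGnnhh=2 GgNNHh=4 GgNNhh=4 GgNnHh=8 GgNnhh=8 GgnnHh=4 Ggnnhh=4 ggNNHh=2 ggNNhh=2 ggNnHh=4 ggNnhh=4 ggnnHh=2 ggnnhh=2
ggNnhh hits 4/64; gcd=4; 4÷4/64÷4 = 1/16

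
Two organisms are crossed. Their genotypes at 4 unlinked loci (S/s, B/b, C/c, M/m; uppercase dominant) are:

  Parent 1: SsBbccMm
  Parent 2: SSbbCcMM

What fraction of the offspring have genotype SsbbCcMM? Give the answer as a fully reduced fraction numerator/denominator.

SsBbccMm gametes: SBcM×2, SBcm×2, SbcM×2, Sbcm×2, sBcM×2, sBcm×2, sbcM×2, sbcm×2
SSbbCcMM gametes: SbCM×8, SbcM×8
SsBbccMm×SSbbCcMM grid (16·16=256): SSBbCcMM=16 SSBbCcMm=16 SSBbccMM=16 SSBbccMm=16 SSbbCcMM=16 SSbbCcMm=16 SSbbccMM=16 SSbbccMm=16 SsBbCcMM=16 SsBbCcMm=16 SsBbccMM=16 SsBbccMm=16 SsbbCcMM=16 SsbbCcMm=16 SsbbccMM=16 SsbbccMm=16
SsbbCcMM hits 16/256; gcd=16; 16÷16/256÷16 = 1/16

P(SsbbCcMM) = 1/16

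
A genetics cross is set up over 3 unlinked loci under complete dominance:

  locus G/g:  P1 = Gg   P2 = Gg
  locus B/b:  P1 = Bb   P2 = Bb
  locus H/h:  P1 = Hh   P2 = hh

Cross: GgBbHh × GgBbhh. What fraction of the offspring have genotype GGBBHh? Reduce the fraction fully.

GgBbHh gametes: GBH×1, GBh×1, GbH×1, Gbh×1, gBH×1, gBh×1, gbH×1, gbh×1
GgBbhh gametes: GBh×2, Gbh×2, gBh×2, gbh×2
GgBbHh×GgBbhh grid (8·8=64): GGBBHh=2 GGBBhh=2 GGBbHh=4 GGBbhh=4 GGbbHh=2 GGbbhh=2 GgBBHh=4 GgBBhh=4 GgBbHh=8 GgBbhh=8 GgbbHh=4 Ggbbhh=4 ggBBHh=2 ggBBhh=2 ggBbHh=4 ggBbhh=4 ggbbHh=2 ggbbhh=2
GGBBHh hits 2/64; gcd=2; 2÷2/64÷2 = 1/32

P(GGBBHh) = 1/32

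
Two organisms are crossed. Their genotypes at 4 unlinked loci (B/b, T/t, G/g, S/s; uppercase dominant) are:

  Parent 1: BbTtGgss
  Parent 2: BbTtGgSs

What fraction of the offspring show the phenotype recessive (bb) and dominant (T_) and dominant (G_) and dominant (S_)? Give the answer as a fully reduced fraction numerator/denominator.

BbTtGgss gametes: BTGs×2, BTgs×2, BtGs×2, Btgs×2, bTGs×2, bTgs×2, btGs×2, btgs×2
BbTtGgSs gametes: BTGS×1, BTGs×1, BTgS×1, BTgs×1, BtGS×1, BtGs×1, BtgS×1, Btgs×1, bTGS×1, bTGs×1, bTgS×1, bTgs×1, btGS×1, btGs×1, btgS×1, btgs×1
BbTtGgss×BbTtGgSs grid (16·16=256): BBTTGGSs=2 BBTTGGss=2 BBTTGgSs=4 BBTTGgss=4 BBTTggSs=2 BBTTggss=2 BBTtGGSs=4 BBTtGGss=4 BBTtGgSs=8 BBTtGgss=8 BBTtggSs=4 BBTtggss=4 BBttGGSs=2 BBttGGss=2 BBttGgSs=4 BBttGgss=4 BBttggSs=2 BBttggss=2 BbTTGGSs=4 BbTTGGss=4 BbTTGgSs=8 BbTTGgss=8 BbTTggSs=4 BbTTggss=4 BbTtGGSs=8 BbTtGGss=8 BbTtGgSs=16 BbTtGgss=16 BbTtggSs=8 BbTtggss=8 BbttGGSs=4 BbttGGss=4 BbttGgSs=8 BbttGgss=8 BbttggSs=4 Bbttggss=4 bbTTGGSs=2 bbTTGGss=2 bbTTGgSs=4 bbTTGgss=4 bbTTggSs=2 bbTTggss=2 bbTtGGSs=4 bbTtGGss=4 bbTtGgSs=8 bbTtGgss=8 bbTtggSs=4 bbTtggss=4 bbttGGSs=2 bbttGGss=2 bbttGgSs=4 bbttGgss=4 bbttggSs=2 bbttggss=2
bb T_ G_ S_ hits 18/256; gcd=2; 18÷2/256÷2 = 9/128

P(bb T_ G_ S_) = 9/128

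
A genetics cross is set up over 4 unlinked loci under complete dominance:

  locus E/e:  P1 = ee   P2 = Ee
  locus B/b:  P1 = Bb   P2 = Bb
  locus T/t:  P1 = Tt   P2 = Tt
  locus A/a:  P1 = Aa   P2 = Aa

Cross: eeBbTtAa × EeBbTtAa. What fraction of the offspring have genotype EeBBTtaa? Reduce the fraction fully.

eeBbTtAa gametes: eBTA×2, eBTa×2, eBtA×2, eBta×2, ebTA×2, ebTa×2, ebtA×2, ebta×2
EeBbTtAa gametes: EBTA×1, EBTa×1, EBtA×1, EBta×1, EbTA×1, EbTa×1, EbtA×1, Ebta×1, eBTA×1, eBTa×1, eBtA×1, eBta×1, ebTA×1, ebTa×1, ebtA×1, ebta×1
eeBbTtAa×EeBbTtAa grid (16·16=256): EeBBTTAA=2 EeBBTTAa=4 EeBBTTaa=2 EeBBTtAA=4 EeBBTtAa=8 EeBBTtaa=4 EeBBttAA=2 EeBBttAa=4 EeBBttaa=2 EeBbTTAA=4 EeBbTTAa=8 EeBbTTaa=4 EeBbTtAA=8 EeBbTtAa=16 EeBbTtaa=8 EeBbttAA=4 EeBbttAa=8 EeBbttaa=4 EebbTTAA=2 EebbTTAa=4 EebbTTaa=2 EebbTtAA=4 EebbTtAa=8 EebbTtaa=4 EebbttAA=2 EebbttAa=4 Eebbttaa=2 eeBBTTAA=2 eeBBTTAa=4 eeBBTTaa=2 eeBBTtAA=4 eeBBTtAa=8 eeBBTtaa=4 eeBBttAA=2 eeBBttAa=4 eeBBttaa=2 eeBbTTAA=4 eeBbTTAa=8 eeBbTTaa=4 eeBbTtAA=8 eeBbTtAa=16 eeBbTtaa=8 eeBbttAA=4 eeBbttAa=8 eeBbttaa=4 eebbTTAA=2 eebbTTAa=4 eebbTTaa=2 eebbTtAA=4 eebbTtAa=8 eebbTtaa=4 eebbttAA=2 eebbttAa=4 eebbttaa=2
EeBBTtaa hits 4/256; gcd=4; 4÷4/256÷4 = 1/64

P(EeBBTtaa) = 1/64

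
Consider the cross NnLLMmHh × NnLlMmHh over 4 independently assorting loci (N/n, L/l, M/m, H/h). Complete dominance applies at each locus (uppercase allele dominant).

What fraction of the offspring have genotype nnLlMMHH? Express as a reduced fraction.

P(nnLlMMHH) = 1/128

NnLLMmHh gametes: NLMH×2, NLMh×2, NLmH×2, NLmh×2, nLMH×2, nLMh×2, nLmH×2, nLmh×2
NnLlMmHh gametes: NLMH×1, NLMh×1, NLmH×1, NLmh×1, NlMH×1, NlMh×1, NlmH×1, Nlmh×1, nLMH×1, nLMh×1, nLmH×1, nLmh×1, nlMH×1, nlMh×1, nlmH×1, nlmh×1
NnLLMmHh×NnLlMmHh grid (16·16=256): NNLLMMHH=2 NNLLMMHh=4 NNLLMMhh=2 NNLLMmHH=4 NNLLMmHh=8 NNLLMmhh=4 NNLLmmHH=2 NNLLmmHh=4 NNLLmmhh=2 NNLlMMHH=2 NNLlMMHh=4 NNLlMMhh=2 NNLlMmHH=4 NNLlMmHh=8 NNLlMmhh=4 NNLlmmHH=2 NNLlmmHh=4 NNLlmmhh=2 NnLLMMHH=4 NnLLMMHh=8 NnLLMMhh=4 NnLLMmHH=8 NnLLMmHh=16 NnLLMmhh=8 NnLLmmHH=4 NnLLmmHh=8 NnLLmmhh=4 NnLlMMHH=4 NnLlMMHh=8 NnLlMMhh=4 NnLlMmHH=8 NnLlMmHh=16 NnLlMmhh=8 NnLlmmHH=4 NnLlmmHh=8 NnLlmmhh=4 nnLLMMHH=2 nnLLMMHh=4 nnLLMMhh=2 nnLLMmHH=4 nnLLMmHh=8 nnLLMmhh=4 nnLLmmHH=2 nnLLmmHh=4 nnLLmmhh=2 nnLlMMHH=2 nnLlMMHh=4 nnLlMMhh=2 nnLlMmHH=4 nnLlMmHh=8 nnLlMmhh=4 nnLlmmHH=2 nnLlmmHh=4 nnLlmmhh=2
nnLlMMHH hits 2/256; gcd=2; 2÷2/256÷2 = 1/128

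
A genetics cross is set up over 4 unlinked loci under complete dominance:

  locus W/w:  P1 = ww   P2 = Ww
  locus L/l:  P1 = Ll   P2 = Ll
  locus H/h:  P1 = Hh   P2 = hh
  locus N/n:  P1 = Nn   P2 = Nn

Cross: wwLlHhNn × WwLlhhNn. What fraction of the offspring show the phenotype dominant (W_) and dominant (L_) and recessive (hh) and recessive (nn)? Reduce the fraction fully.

P(W_ L_ hh nn) = 3/64

wwLlHhNn gametes: wLHN×2, wLHn×2, wLhN×2, wLhn×2, wlHN×2, wlHn×2, wlhN×2, wlhn×2
WwLlhhNn gametes: WLhN×2, WLhn×2, WlhN×2, Wlhn×2, wLhN×2, wLhn×2, wlhN×2, wlhn×2
wwLlHhNn×WwLlhhNn grid (16·16=256): WwLLHhNN=4 WwLLHhNn=8 WwLLHhnn=4 WwLLhhNN=4 WwLLhhNn=8 WwLLhhnn=4 WwLlHhNN=8 WwLlHhNn=16 WwLlHhnn=8 WwLlhhNN=8 WwLlhhNn=16 WwLlhhnn=8 WwllHhNN=4 WwllHhNn=8 WwllHhnn=4 WwllhhNN=4 WwllhhNn=8 Wwllhhnn=4 wwLLHhNN=4 wwLLHhNn=8 wwLLHhnn=4 wwLLhhNN=4 wwLLhhNn=8 wwLLhhnn=4 wwLlHhNN=8 wwLlHhNn=16 wwLlHhnn=8 wwLlhhNN=8 wwLlhhNn=16 wwLlhhnn=8 wwllHhNN=4 wwllHhNn=8 wwllHhnn=4 wwllhhNN=4 wwllhhNn=8 wwllhhnn=4
W_ L_ hh nn hits 12/256; gcd=4; 12÷4/256÷4 = 3/64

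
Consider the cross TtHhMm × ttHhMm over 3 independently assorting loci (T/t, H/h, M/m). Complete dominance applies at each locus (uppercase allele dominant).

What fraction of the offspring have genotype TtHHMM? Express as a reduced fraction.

TtHhMm gametes: THM×1, THm×1, ThM×1, Thm×1, tHM×1, tHm×1, thM×1, thm×1
ttHhMm gametes: tHM×2, tHm×2, thM×2, thm×2
TtHhMm×ttHhMm grid (8·8=64): TtHHMM=2 TtHHMm=4 TtHHmm=2 TtHhMM=4 TtHhMm=8 TtHhmm=4 TthhMM=2 TthhMm=4 Tthhmm=2 ttHHMM=2 ttHHMm=4 ttHHmm=2 ttHhMM=4 ttHhMm=8 ttHhmm=4 tthhMM=2 tthhMm=4 tthhmm=2
TtHHMM hits 2/64; gcd=2; 2÷2/64÷2 = 1/32

P(TtHHMM) = 1/32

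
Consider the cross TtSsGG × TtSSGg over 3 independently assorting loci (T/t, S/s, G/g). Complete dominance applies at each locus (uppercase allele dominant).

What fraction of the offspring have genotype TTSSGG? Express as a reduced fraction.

P(TTSSGG) = 1/16

TtSsGG gametes: TSG×2, TsG×2, tSG×2, tsG×2
TtSSGg gametes: TSG×2, TSg×2, tSG×2, tSg×2
TtSsGG×TtSSGg grid (8·8=64): TTSSGG=4 TTSSGg=4 TTSsGG=4 TTSsGg=4 TtSSGG=8 TtSSGg=8 TtSsGG=8 TtSsGg=8 ttSSGG=4 ttSSGg=4 ttSsGG=4 ttSsGg=4
TTSSGG hits 4/64; gcd=4; 4÷4/64÷4 = 1/16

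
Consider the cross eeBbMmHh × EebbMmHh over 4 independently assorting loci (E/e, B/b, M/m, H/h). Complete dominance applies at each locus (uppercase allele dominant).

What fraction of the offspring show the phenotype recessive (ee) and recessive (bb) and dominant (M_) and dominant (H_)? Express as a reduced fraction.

P(ee bb M_ H_) = 9/64

eeBbMmHh gametes: eBMH×2, eBMh×2, eBmH×2, eBmh×2, ebMH×2, ebMh×2, ebmH×2, ebmh×2
EebbMmHh gametes: EbMH×2, EbMh×2, EbmH×2, Ebmh×2, ebMH×2, ebMh×2, ebmH×2, ebmh×2
eeBbMmHh×EebbMmHh grid (16·16=256): EeBbMMHH=4 EeBbMMHh=8 EeBbMMhh=4 EeBbMmHH=8 EeBbMmHh=16 EeBbMmhh=8 EeBbmmHH=4 EeBbmmHh=8 EeBbmmhh=4 EebbMMHH=4 EebbMMHh=8 EebbMMhh=4 EebbMmHH=8 EebbMmHh=16 EebbMmhh=8 EebbmmHH=4 EebbmmHh=8 Eebbmmhh=4 eeBbMMHH=4 eeBbMMHh=8 eeBbMMhh=4 eeBbMmHH=8 eeBbMmHh=16 eeBbMmhh=8 eeBbmmHH=4 eeBbmmHh=8 eeBbmmhh=4 eebbMMHH=4 eebbMMHh=8 eebbMMhh=4 eebbMmHH=8 eebbMmHh=16 eebbMmhh=8 eebbmmHH=4 eebbmmHh=8 eebbmmhh=4
ee bb M_ H_ hits 36/256; gcd=4; 36÷4/256÷4 = 9/64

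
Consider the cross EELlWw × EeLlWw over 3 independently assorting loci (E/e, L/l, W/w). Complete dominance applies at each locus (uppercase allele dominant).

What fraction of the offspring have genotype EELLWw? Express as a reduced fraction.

EELlWw gametes: ELW×2, ELw×2, ElW×2, Elw×2
EeLlWw gametes: ELW×1, ELw×1, ElW×1, Elw×1, eLW×1, eLw×1, elW×1, elw×1
EELlWw×EeLlWw grid (8·8=64): EELLWW=2 EELLWw=4 EELLww=2 EELlWW=4 EELlWw=8 EELlww=4 EEllWW=2 EEllWw=4 EEllww=2 EeLLWW=2 EeLLWw=4 EeLLww=2 EeLlWW=4 EeLlWw=8 EeLlww=4 EellWW=2 EellWw=4 Eellww=2
EELLWw hits 4/64; gcd=4; 4÷4/64÷4 = 1/16

P(EELLWw) = 1/16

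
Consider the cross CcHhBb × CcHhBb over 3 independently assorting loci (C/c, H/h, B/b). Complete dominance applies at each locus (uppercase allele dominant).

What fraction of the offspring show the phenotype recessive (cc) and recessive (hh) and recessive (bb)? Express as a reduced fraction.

P(cc hh bb) = 1/64

CcHhBb gametes: CHB×1, CHb×1, ChB×1, Chb×1, cHB×1, cHb×1, chB×1, chb×1
CcHhBb gametes: CHB×1, CHb×1, ChB×1, Chb×1, cHB×1, cHb×1, chB×1, chb×1
CcHhBb×CcHhBb grid (8·8=64): CCHHBB=1 CCHHBb=2 CCHHbb=1 CCHhBB=2 CCHhBb=4 CCHhbb=2 CChhBB=1 CChhBb=2 CChhbb=1 CcHHBB=2 CcHHBb=4 CcHHbb=2 CcHhBB=4 CcHhBb=8 CcHhbb=4 CchhBB=2 CchhBb=4 Cchhbb=2 ccHHBB=1 ccHHBb=2 ccHHbb=1 ccHhBB=2 ccHhBb=4 ccHhbb=2 cchhBB=1 cchhBb=2 cchhbb=1
cc hh bb hits 1/64; gcd=1; 1÷1/64÷1 = 1/64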